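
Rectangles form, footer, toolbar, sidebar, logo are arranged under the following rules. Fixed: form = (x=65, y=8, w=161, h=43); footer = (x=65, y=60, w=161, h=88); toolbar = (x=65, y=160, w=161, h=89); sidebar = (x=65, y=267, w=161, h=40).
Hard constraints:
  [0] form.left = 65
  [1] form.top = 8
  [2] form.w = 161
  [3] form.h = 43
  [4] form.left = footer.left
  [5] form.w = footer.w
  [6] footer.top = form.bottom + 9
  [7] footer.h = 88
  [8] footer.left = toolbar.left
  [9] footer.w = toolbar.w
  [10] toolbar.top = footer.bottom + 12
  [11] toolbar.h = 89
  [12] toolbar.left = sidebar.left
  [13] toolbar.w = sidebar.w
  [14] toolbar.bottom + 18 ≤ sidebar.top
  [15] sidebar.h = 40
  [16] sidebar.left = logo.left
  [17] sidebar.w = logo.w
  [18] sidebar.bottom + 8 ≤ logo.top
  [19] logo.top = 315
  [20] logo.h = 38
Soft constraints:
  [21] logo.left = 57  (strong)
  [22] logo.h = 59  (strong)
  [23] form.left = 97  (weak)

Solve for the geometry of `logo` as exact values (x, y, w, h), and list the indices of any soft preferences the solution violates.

1. logo.x = 65  [sidebar.left = logo.left]
2. logo.w = 161  [sidebar.w = logo.w]
3. logo.y = 315  [logo.top = 315]
4. logo.h = 38  [logo.h = 38]

logo = (x=65, y=315, w=161, h=38)
violated soft preferences: 21, 22, 23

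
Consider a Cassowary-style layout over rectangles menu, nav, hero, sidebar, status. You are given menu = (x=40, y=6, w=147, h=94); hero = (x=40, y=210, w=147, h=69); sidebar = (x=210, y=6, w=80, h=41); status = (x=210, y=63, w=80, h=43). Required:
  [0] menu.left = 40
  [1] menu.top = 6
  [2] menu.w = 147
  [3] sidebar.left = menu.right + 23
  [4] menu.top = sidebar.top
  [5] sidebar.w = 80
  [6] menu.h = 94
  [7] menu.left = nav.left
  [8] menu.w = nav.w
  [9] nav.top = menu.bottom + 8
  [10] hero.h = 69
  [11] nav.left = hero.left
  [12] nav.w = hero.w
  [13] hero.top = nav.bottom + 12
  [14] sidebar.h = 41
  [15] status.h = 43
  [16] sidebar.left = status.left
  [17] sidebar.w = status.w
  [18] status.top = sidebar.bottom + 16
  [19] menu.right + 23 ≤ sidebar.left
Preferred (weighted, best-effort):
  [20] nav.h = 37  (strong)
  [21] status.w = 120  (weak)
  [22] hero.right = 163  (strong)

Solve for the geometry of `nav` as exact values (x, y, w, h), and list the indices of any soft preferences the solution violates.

1. nav.x = 40  [menu.left = nav.left]
2. nav.w = 147  [menu.w = nav.w]
3. nav.y = 108  [nav.top = menu.bottom + 8]
4. nav.h = 90  [hero.top = nav.bottom + 12]

nav = (x=40, y=108, w=147, h=90)
violated soft preferences: 20, 21, 22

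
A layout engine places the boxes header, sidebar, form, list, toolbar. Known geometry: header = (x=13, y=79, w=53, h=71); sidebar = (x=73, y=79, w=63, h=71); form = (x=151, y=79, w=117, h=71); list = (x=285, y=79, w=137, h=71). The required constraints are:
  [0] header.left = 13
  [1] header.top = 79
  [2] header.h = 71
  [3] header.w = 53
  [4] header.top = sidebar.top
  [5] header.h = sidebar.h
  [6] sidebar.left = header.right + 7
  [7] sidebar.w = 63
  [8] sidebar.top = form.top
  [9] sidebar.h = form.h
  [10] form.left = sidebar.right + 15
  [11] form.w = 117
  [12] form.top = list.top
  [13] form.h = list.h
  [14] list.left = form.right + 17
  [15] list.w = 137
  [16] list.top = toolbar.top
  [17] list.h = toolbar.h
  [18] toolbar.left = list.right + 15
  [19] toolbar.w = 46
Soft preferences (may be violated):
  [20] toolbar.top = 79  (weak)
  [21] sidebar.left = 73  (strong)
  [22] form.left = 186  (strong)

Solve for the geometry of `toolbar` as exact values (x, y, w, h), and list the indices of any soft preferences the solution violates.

toolbar = (x=437, y=79, w=46, h=71)
violated soft preferences: 22

1. toolbar.y = 79  [list.top = toolbar.top]
2. toolbar.h = 71  [list.h = toolbar.h]
3. toolbar.x = 437  [toolbar.left = list.right + 15]
4. toolbar.w = 46  [toolbar.w = 46]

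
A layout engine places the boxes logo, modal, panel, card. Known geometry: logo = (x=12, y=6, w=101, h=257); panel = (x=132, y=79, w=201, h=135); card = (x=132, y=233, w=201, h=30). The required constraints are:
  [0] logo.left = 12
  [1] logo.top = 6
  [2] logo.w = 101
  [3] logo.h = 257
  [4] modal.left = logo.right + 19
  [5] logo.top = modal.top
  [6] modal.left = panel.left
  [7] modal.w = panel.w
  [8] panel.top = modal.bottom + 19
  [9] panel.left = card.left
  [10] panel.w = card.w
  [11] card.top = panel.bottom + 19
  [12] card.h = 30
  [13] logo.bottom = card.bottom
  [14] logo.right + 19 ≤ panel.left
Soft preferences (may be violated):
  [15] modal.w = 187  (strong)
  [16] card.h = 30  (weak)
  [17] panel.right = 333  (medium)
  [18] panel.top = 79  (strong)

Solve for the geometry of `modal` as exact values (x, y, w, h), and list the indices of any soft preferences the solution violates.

modal = (x=132, y=6, w=201, h=54)
violated soft preferences: 15

1. modal.x = 132  [modal.left = logo.right + 19]
2. modal.y = 6  [logo.top = modal.top]
3. modal.w = 201  [modal.w = panel.w]
4. modal.h = 54  [panel.top = modal.bottom + 19]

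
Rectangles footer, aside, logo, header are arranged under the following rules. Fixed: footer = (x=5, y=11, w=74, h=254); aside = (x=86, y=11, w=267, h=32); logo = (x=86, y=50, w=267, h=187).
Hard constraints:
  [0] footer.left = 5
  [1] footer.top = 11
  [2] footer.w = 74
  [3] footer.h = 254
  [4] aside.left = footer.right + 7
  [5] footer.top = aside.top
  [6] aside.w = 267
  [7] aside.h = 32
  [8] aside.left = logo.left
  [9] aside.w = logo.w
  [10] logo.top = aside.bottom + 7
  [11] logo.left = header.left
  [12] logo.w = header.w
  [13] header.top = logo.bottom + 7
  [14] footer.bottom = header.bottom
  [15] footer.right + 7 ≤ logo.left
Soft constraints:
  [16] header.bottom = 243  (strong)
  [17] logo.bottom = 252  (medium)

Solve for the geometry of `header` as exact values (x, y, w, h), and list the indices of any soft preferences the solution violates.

header = (x=86, y=244, w=267, h=21)
violated soft preferences: 16, 17

1. header.x = 86  [logo.left = header.left]
2. header.w = 267  [logo.w = header.w]
3. header.y = 244  [header.top = logo.bottom + 7]
4. header.h = 21  [footer.bottom = header.bottom]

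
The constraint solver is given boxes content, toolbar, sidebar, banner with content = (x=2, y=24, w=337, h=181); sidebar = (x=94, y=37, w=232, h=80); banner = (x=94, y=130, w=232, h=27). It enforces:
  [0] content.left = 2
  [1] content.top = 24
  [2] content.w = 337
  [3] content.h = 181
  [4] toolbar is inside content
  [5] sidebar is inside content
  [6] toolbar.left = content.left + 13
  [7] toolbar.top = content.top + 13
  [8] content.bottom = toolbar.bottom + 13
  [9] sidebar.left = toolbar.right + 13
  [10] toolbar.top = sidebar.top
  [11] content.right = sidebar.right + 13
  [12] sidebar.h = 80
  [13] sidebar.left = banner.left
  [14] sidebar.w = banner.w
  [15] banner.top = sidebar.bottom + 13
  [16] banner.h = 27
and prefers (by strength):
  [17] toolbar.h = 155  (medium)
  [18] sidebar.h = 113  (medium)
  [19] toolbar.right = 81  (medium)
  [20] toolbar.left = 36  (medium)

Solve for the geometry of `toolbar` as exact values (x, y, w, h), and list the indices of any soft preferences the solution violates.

toolbar = (x=15, y=37, w=66, h=155)
violated soft preferences: 18, 20

1. toolbar.x = 15  [toolbar.left = content.left + 13]
2. toolbar.y = 37  [toolbar.top = content.top + 13]
3. toolbar.h = 155  [content.bottom = toolbar.bottom + 13]
4. toolbar.w = 66  [sidebar.left = toolbar.right + 13]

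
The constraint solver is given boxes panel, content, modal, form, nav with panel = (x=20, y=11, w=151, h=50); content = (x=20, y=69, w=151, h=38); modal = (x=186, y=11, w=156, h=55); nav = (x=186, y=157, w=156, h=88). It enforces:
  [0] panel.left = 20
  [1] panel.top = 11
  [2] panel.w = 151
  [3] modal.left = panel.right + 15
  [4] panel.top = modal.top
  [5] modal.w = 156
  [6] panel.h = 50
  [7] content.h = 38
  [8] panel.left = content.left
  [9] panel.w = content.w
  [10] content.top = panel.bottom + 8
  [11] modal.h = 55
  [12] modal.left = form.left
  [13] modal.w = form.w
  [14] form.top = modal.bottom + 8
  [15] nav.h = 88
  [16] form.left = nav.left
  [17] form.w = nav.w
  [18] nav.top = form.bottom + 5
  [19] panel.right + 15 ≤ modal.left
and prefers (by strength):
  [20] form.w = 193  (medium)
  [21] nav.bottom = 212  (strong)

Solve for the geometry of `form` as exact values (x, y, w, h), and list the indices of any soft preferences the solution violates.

1. form.x = 186  [modal.left = form.left]
2. form.w = 156  [modal.w = form.w]
3. form.y = 74  [form.top = modal.bottom + 8]
4. form.h = 78  [nav.top = form.bottom + 5]

form = (x=186, y=74, w=156, h=78)
violated soft preferences: 20, 21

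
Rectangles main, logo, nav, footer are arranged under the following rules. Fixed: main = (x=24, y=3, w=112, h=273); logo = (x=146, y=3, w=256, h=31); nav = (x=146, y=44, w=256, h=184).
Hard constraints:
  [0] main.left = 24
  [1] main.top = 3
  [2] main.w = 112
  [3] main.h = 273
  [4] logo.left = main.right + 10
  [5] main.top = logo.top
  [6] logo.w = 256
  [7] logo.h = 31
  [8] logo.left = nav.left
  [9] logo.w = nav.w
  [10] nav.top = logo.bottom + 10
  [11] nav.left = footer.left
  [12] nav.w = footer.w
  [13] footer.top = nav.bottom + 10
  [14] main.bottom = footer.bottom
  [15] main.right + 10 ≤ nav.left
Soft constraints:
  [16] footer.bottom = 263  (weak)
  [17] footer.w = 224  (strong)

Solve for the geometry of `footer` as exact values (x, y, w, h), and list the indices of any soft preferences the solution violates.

footer = (x=146, y=238, w=256, h=38)
violated soft preferences: 16, 17

1. footer.x = 146  [nav.left = footer.left]
2. footer.w = 256  [nav.w = footer.w]
3. footer.y = 238  [footer.top = nav.bottom + 10]
4. footer.h = 38  [main.bottom = footer.bottom]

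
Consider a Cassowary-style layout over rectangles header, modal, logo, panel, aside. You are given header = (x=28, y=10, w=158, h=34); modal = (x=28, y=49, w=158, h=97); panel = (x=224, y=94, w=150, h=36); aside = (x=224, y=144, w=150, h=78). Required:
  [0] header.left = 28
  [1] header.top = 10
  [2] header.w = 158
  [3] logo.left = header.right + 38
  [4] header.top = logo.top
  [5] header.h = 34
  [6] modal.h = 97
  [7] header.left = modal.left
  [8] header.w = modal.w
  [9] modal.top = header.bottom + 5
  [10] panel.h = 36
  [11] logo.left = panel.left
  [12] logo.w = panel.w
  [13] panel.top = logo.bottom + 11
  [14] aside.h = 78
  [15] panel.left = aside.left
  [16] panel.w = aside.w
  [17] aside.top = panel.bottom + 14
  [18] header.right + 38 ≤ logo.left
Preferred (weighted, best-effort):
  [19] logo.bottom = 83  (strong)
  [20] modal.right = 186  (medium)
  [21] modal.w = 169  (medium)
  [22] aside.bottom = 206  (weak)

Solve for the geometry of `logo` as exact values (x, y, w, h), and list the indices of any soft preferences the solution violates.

1. logo.x = 224  [logo.left = header.right + 38]
2. logo.y = 10  [header.top = logo.top]
3. logo.w = 150  [logo.w = panel.w]
4. logo.h = 73  [panel.top = logo.bottom + 11]

logo = (x=224, y=10, w=150, h=73)
violated soft preferences: 21, 22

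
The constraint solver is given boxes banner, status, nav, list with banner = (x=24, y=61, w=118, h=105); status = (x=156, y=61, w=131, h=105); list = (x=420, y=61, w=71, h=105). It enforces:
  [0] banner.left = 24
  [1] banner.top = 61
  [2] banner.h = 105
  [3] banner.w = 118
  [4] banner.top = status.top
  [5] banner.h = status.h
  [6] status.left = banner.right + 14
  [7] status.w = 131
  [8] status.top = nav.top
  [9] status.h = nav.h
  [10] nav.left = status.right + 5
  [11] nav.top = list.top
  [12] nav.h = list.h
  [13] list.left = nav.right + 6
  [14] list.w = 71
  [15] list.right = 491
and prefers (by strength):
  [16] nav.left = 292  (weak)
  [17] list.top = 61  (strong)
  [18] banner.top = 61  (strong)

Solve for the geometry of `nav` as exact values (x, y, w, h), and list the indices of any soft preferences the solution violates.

1. nav.y = 61  [status.top = nav.top]
2. nav.h = 105  [status.h = nav.h]
3. nav.x = 292  [nav.left = status.right + 5]
4. nav.w = 122  [list.left = nav.right + 6]

nav = (x=292, y=61, w=122, h=105)
violated soft preferences: none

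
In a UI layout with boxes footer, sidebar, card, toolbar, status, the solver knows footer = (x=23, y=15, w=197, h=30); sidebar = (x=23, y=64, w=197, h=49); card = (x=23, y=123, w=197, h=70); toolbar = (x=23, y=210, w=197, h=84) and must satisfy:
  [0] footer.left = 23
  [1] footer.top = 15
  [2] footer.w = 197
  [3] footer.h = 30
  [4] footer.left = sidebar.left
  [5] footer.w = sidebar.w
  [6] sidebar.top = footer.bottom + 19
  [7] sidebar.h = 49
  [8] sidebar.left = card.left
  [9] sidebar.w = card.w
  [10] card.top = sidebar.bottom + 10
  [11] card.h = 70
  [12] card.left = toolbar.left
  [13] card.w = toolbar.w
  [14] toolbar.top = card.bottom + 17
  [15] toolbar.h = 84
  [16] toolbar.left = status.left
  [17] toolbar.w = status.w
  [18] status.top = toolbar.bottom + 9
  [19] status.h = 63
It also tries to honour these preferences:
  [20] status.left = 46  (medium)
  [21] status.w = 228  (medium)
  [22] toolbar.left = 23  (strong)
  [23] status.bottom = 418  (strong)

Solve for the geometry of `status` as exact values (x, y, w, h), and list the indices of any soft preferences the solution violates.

1. status.x = 23  [toolbar.left = status.left]
2. status.w = 197  [toolbar.w = status.w]
3. status.y = 303  [status.top = toolbar.bottom + 9]
4. status.h = 63  [status.h = 63]

status = (x=23, y=303, w=197, h=63)
violated soft preferences: 20, 21, 23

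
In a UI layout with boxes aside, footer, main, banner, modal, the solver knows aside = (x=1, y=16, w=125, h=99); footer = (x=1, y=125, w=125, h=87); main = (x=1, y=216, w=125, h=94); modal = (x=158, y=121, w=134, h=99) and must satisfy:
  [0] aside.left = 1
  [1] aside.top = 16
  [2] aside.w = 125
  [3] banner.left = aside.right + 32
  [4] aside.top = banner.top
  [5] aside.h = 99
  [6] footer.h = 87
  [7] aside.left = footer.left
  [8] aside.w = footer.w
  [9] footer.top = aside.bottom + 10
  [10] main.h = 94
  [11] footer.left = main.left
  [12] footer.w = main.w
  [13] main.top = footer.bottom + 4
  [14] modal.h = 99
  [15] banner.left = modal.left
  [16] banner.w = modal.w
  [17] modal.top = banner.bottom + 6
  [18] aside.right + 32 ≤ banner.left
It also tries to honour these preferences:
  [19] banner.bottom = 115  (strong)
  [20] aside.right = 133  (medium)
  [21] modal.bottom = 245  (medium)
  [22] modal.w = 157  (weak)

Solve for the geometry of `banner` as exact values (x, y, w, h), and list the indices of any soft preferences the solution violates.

1. banner.x = 158  [banner.left = aside.right + 32]
2. banner.y = 16  [aside.top = banner.top]
3. banner.w = 134  [banner.w = modal.w]
4. banner.h = 99  [modal.top = banner.bottom + 6]

banner = (x=158, y=16, w=134, h=99)
violated soft preferences: 20, 21, 22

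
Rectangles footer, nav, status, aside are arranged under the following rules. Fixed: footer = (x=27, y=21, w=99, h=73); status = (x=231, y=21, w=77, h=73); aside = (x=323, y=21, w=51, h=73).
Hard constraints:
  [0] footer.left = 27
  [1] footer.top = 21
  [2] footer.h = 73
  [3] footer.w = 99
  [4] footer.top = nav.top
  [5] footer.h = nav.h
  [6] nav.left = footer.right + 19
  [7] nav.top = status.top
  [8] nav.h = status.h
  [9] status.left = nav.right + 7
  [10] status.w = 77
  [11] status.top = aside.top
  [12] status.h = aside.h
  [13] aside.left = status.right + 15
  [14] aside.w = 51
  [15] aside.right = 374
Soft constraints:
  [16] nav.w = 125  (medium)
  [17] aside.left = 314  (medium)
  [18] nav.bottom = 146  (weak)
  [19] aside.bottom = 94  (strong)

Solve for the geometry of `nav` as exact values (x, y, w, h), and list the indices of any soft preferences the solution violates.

1. nav.y = 21  [footer.top = nav.top]
2. nav.h = 73  [footer.h = nav.h]
3. nav.x = 145  [nav.left = footer.right + 19]
4. nav.w = 79  [status.left = nav.right + 7]

nav = (x=145, y=21, w=79, h=73)
violated soft preferences: 16, 17, 18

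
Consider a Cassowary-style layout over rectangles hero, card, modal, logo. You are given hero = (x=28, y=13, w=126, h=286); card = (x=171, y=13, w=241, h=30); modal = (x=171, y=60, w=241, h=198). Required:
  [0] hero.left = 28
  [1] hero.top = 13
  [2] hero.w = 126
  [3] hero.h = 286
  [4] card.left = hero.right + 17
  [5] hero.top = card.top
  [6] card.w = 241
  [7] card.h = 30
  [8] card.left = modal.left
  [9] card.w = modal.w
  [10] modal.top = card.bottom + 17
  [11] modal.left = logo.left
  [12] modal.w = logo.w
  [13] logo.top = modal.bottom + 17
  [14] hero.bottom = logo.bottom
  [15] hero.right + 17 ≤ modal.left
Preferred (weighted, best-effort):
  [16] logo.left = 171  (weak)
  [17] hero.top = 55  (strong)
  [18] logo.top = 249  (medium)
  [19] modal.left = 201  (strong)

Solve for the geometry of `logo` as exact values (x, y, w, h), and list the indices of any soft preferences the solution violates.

logo = (x=171, y=275, w=241, h=24)
violated soft preferences: 17, 18, 19

1. logo.x = 171  [modal.left = logo.left]
2. logo.w = 241  [modal.w = logo.w]
3. logo.y = 275  [logo.top = modal.bottom + 17]
4. logo.h = 24  [hero.bottom = logo.bottom]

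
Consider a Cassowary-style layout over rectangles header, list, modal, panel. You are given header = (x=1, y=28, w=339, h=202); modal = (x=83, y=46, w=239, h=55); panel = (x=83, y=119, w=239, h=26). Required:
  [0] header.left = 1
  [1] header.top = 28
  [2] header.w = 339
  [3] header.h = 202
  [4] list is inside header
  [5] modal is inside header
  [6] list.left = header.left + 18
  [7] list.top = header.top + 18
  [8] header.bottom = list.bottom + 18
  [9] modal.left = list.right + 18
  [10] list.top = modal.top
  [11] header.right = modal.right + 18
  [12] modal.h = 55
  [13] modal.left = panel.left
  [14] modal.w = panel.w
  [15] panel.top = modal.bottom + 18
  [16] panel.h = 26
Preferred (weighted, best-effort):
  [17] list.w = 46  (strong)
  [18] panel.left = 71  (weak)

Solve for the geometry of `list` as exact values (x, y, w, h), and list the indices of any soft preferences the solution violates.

1. list.x = 19  [list.left = header.left + 18]
2. list.y = 46  [list.top = header.top + 18]
3. list.h = 166  [header.bottom = list.bottom + 18]
4. list.w = 46  [modal.left = list.right + 18]

list = (x=19, y=46, w=46, h=166)
violated soft preferences: 18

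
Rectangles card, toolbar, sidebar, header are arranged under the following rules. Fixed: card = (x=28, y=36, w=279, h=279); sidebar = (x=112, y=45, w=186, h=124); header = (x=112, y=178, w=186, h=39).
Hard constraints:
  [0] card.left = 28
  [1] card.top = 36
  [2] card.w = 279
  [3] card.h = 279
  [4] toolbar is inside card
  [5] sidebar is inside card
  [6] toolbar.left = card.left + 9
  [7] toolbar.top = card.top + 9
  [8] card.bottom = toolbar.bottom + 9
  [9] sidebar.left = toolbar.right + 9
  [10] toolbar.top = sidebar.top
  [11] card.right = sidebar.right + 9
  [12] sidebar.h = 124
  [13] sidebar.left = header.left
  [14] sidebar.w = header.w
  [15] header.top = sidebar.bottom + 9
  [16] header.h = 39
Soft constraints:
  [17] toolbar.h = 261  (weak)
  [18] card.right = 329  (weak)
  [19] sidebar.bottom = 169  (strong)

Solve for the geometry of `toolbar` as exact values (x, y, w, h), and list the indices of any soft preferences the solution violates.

1. toolbar.x = 37  [toolbar.left = card.left + 9]
2. toolbar.y = 45  [toolbar.top = card.top + 9]
3. toolbar.h = 261  [card.bottom = toolbar.bottom + 9]
4. toolbar.w = 66  [sidebar.left = toolbar.right + 9]

toolbar = (x=37, y=45, w=66, h=261)
violated soft preferences: 18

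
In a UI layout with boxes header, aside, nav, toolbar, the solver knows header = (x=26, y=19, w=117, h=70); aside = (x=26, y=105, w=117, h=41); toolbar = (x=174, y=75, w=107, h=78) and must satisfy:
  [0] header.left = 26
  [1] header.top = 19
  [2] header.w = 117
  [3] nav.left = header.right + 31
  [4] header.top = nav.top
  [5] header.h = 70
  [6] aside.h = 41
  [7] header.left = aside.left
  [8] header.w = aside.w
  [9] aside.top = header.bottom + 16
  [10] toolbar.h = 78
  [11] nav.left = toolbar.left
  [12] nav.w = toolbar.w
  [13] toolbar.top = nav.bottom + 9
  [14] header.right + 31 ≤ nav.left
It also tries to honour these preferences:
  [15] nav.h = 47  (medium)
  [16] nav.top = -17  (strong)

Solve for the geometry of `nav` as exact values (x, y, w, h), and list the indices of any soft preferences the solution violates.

nav = (x=174, y=19, w=107, h=47)
violated soft preferences: 16

1. nav.x = 174  [nav.left = header.right + 31]
2. nav.y = 19  [header.top = nav.top]
3. nav.w = 107  [nav.w = toolbar.w]
4. nav.h = 47  [toolbar.top = nav.bottom + 9]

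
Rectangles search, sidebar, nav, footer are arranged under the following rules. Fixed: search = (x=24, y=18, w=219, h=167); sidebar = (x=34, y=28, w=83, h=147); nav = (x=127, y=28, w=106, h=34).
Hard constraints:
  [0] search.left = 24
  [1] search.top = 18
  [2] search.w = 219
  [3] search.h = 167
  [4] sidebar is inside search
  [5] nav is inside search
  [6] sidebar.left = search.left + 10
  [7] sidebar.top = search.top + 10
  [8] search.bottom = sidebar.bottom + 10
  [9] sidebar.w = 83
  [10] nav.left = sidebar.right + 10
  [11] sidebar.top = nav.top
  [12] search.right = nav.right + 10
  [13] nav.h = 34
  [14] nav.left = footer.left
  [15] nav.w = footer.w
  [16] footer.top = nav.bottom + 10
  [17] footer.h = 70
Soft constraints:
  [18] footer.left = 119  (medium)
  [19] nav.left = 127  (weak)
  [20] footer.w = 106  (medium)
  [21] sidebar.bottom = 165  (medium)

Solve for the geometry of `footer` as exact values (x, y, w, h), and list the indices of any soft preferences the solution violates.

1. footer.x = 127  [nav.left = footer.left]
2. footer.w = 106  [nav.w = footer.w]
3. footer.y = 72  [footer.top = nav.bottom + 10]
4. footer.h = 70  [footer.h = 70]

footer = (x=127, y=72, w=106, h=70)
violated soft preferences: 18, 21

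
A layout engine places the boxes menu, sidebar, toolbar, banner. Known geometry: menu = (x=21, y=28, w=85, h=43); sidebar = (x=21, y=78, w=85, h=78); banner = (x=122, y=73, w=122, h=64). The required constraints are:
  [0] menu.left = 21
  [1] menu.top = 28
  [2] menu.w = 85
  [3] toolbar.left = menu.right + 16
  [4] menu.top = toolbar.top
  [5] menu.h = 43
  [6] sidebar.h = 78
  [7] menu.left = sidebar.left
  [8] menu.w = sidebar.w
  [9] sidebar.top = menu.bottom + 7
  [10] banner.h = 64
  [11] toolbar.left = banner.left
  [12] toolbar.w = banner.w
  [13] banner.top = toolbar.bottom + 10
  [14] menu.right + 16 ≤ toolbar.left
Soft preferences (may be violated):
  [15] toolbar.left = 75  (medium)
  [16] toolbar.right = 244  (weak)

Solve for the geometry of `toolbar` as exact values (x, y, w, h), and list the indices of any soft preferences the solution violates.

toolbar = (x=122, y=28, w=122, h=35)
violated soft preferences: 15

1. toolbar.x = 122  [toolbar.left = menu.right + 16]
2. toolbar.y = 28  [menu.top = toolbar.top]
3. toolbar.w = 122  [toolbar.w = banner.w]
4. toolbar.h = 35  [banner.top = toolbar.bottom + 10]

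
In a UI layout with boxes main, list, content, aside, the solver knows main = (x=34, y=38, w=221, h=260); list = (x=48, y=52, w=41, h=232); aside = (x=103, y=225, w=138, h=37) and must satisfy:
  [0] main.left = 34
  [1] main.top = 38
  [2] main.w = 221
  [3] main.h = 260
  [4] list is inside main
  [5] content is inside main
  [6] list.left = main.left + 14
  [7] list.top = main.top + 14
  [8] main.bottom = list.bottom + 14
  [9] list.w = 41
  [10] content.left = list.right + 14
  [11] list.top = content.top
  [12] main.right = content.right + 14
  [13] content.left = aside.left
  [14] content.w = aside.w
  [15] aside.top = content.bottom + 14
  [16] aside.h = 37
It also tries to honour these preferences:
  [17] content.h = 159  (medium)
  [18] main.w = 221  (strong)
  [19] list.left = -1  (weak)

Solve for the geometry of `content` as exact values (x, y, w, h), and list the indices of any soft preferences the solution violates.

1. content.x = 103  [content.left = list.right + 14]
2. content.y = 52  [list.top = content.top]
3. content.w = 138  [main.right = content.right + 14]
4. content.h = 159  [aside.top = content.bottom + 14]

content = (x=103, y=52, w=138, h=159)
violated soft preferences: 19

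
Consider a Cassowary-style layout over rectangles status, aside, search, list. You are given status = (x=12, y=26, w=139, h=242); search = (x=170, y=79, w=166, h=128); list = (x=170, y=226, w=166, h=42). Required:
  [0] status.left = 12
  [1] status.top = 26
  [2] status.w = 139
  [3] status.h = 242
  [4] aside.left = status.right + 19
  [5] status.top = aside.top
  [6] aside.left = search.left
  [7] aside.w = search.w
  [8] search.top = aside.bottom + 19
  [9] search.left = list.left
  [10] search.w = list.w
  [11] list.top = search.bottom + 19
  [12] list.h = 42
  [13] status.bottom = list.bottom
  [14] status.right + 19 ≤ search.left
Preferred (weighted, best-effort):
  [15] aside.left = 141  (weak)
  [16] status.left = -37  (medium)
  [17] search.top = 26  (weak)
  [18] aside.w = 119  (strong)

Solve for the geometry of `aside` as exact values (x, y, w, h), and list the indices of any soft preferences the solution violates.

aside = (x=170, y=26, w=166, h=34)
violated soft preferences: 15, 16, 17, 18

1. aside.x = 170  [aside.left = status.right + 19]
2. aside.y = 26  [status.top = aside.top]
3. aside.w = 166  [aside.w = search.w]
4. aside.h = 34  [search.top = aside.bottom + 19]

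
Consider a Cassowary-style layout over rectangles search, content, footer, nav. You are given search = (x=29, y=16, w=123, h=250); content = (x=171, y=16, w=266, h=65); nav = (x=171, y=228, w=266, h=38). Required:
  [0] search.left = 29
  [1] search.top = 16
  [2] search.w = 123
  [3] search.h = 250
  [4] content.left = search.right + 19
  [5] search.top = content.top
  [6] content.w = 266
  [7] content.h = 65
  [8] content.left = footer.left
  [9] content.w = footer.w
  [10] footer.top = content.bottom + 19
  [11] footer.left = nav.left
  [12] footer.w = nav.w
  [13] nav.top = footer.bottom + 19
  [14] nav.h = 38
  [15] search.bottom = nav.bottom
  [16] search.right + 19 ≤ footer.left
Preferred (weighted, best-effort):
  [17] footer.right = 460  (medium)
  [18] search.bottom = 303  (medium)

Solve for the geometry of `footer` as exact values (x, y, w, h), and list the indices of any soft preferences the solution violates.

1. footer.x = 171  [content.left = footer.left]
2. footer.w = 266  [content.w = footer.w]
3. footer.y = 100  [footer.top = content.bottom + 19]
4. footer.h = 109  [nav.top = footer.bottom + 19]

footer = (x=171, y=100, w=266, h=109)
violated soft preferences: 17, 18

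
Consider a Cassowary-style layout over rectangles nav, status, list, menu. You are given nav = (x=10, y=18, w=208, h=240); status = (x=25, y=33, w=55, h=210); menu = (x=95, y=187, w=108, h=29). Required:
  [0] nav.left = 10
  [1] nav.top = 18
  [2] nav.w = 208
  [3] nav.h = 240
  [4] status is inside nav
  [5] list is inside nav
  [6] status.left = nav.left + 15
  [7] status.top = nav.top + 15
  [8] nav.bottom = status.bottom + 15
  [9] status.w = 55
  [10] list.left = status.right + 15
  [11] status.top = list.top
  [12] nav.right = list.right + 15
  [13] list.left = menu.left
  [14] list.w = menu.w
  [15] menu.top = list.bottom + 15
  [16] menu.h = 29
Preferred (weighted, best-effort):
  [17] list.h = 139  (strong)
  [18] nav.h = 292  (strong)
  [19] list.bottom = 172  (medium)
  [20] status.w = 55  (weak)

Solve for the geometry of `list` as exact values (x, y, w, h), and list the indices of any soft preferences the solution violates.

list = (x=95, y=33, w=108, h=139)
violated soft preferences: 18

1. list.x = 95  [list.left = status.right + 15]
2. list.y = 33  [status.top = list.top]
3. list.w = 108  [nav.right = list.right + 15]
4. list.h = 139  [menu.top = list.bottom + 15]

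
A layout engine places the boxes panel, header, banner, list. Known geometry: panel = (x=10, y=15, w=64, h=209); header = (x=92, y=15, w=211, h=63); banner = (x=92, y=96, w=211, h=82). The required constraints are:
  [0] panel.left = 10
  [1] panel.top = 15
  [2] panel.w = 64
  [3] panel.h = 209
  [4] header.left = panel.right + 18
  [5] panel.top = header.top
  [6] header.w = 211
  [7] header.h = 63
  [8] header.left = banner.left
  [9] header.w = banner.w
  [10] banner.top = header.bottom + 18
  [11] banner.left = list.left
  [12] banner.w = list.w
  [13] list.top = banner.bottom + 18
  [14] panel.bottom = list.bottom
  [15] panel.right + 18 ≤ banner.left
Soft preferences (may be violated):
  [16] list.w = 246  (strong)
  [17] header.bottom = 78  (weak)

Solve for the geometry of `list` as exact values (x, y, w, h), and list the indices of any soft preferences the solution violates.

list = (x=92, y=196, w=211, h=28)
violated soft preferences: 16

1. list.x = 92  [banner.left = list.left]
2. list.w = 211  [banner.w = list.w]
3. list.y = 196  [list.top = banner.bottom + 18]
4. list.h = 28  [panel.bottom = list.bottom]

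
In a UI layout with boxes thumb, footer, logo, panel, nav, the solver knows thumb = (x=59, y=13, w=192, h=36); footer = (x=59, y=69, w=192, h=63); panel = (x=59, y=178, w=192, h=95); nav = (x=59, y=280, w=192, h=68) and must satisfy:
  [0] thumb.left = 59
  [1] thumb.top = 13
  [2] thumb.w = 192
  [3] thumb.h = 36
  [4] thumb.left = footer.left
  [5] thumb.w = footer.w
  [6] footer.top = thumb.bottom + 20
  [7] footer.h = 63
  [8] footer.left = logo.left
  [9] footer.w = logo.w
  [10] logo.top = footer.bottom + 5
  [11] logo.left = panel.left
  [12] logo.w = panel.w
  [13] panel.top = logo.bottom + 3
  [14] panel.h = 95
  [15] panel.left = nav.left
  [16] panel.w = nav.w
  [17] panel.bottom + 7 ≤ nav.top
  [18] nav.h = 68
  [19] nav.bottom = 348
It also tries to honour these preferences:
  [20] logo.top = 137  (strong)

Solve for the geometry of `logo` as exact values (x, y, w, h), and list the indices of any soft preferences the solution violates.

logo = (x=59, y=137, w=192, h=38)
violated soft preferences: none

1. logo.x = 59  [footer.left = logo.left]
2. logo.w = 192  [footer.w = logo.w]
3. logo.y = 137  [logo.top = footer.bottom + 5]
4. logo.h = 38  [panel.top = logo.bottom + 3]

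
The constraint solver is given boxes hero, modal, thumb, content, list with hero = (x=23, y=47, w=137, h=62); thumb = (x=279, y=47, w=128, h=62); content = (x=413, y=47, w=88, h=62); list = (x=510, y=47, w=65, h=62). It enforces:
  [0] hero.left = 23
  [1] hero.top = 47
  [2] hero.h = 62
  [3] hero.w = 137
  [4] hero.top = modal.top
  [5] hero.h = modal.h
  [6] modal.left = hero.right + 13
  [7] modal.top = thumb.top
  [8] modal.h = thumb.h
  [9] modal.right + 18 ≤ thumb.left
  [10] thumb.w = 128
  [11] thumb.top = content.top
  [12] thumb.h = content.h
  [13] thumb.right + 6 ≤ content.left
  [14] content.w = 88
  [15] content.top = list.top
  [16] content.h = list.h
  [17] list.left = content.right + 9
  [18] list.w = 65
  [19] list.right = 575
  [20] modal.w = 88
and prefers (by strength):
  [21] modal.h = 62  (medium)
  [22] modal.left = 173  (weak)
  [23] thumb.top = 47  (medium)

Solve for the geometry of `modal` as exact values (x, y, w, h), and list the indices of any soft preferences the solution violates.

1. modal.y = 47  [hero.top = modal.top]
2. modal.h = 62  [hero.h = modal.h]
3. modal.x = 173  [modal.left = hero.right + 13]
4. modal.w = 88  [modal.w = 88]

modal = (x=173, y=47, w=88, h=62)
violated soft preferences: none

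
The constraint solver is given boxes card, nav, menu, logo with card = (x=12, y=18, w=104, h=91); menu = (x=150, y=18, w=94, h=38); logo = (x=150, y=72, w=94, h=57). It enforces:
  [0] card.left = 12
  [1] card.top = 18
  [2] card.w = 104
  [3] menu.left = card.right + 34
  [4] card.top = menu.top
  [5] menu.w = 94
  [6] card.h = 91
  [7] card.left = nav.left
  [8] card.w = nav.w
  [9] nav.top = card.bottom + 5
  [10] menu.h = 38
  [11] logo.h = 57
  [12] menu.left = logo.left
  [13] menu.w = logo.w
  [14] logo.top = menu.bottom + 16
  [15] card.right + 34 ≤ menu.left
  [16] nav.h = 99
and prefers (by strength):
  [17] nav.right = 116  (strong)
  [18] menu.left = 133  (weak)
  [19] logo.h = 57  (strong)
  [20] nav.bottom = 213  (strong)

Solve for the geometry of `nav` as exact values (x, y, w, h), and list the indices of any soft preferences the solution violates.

nav = (x=12, y=114, w=104, h=99)
violated soft preferences: 18

1. nav.x = 12  [card.left = nav.left]
2. nav.w = 104  [card.w = nav.w]
3. nav.y = 114  [nav.top = card.bottom + 5]
4. nav.h = 99  [nav.h = 99]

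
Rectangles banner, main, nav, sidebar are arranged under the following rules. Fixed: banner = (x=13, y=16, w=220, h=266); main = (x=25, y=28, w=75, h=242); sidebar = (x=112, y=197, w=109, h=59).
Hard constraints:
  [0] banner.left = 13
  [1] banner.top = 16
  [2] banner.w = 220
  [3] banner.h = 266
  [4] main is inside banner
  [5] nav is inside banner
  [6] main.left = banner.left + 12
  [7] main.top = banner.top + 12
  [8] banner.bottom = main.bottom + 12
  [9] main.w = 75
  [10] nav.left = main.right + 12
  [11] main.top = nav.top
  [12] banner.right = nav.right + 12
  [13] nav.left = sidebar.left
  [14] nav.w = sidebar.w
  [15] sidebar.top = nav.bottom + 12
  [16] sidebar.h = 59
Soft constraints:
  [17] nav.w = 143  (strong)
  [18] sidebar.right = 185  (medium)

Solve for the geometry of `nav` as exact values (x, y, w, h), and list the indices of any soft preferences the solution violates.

nav = (x=112, y=28, w=109, h=157)
violated soft preferences: 17, 18

1. nav.x = 112  [nav.left = main.right + 12]
2. nav.y = 28  [main.top = nav.top]
3. nav.w = 109  [banner.right = nav.right + 12]
4. nav.h = 157  [sidebar.top = nav.bottom + 12]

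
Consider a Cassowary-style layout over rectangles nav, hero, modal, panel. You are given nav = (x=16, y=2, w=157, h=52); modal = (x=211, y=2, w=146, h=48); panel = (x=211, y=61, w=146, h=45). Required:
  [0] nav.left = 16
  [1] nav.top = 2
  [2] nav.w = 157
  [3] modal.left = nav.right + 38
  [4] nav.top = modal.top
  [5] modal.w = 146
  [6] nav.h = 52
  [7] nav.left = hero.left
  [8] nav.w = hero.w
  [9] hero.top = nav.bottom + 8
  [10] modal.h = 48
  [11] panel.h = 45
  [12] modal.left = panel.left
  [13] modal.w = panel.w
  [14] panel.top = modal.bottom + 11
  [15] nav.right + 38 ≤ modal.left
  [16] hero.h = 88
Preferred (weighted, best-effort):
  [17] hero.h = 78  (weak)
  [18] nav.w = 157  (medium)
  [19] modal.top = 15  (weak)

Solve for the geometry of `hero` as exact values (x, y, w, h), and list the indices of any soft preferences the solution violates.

1. hero.x = 16  [nav.left = hero.left]
2. hero.w = 157  [nav.w = hero.w]
3. hero.y = 62  [hero.top = nav.bottom + 8]
4. hero.h = 88  [hero.h = 88]

hero = (x=16, y=62, w=157, h=88)
violated soft preferences: 17, 19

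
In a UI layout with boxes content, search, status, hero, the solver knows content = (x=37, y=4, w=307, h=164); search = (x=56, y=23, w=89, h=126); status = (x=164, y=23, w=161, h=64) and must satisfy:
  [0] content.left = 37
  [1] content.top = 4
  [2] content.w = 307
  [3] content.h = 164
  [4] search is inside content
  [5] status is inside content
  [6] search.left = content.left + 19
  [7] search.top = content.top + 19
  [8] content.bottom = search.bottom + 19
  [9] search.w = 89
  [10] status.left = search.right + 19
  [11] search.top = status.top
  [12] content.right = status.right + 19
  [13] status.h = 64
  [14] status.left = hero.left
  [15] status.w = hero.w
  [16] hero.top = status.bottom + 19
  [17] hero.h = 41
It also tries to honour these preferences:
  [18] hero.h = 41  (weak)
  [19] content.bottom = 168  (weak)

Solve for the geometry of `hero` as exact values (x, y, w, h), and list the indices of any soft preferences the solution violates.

1. hero.x = 164  [status.left = hero.left]
2. hero.w = 161  [status.w = hero.w]
3. hero.y = 106  [hero.top = status.bottom + 19]
4. hero.h = 41  [hero.h = 41]

hero = (x=164, y=106, w=161, h=41)
violated soft preferences: none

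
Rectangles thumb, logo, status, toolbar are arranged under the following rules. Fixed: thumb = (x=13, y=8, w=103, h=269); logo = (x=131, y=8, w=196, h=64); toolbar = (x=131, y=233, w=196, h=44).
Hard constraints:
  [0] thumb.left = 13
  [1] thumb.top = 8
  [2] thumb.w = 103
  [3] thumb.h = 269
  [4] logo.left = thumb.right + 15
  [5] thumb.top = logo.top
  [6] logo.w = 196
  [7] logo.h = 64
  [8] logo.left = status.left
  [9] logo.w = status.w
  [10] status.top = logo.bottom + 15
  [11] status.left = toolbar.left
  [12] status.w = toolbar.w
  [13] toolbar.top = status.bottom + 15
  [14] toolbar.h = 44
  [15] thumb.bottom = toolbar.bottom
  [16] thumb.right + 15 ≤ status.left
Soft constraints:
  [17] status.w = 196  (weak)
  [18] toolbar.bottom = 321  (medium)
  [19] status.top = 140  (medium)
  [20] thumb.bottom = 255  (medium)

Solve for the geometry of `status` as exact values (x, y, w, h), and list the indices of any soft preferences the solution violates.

1. status.x = 131  [logo.left = status.left]
2. status.w = 196  [logo.w = status.w]
3. status.y = 87  [status.top = logo.bottom + 15]
4. status.h = 131  [toolbar.top = status.bottom + 15]

status = (x=131, y=87, w=196, h=131)
violated soft preferences: 18, 19, 20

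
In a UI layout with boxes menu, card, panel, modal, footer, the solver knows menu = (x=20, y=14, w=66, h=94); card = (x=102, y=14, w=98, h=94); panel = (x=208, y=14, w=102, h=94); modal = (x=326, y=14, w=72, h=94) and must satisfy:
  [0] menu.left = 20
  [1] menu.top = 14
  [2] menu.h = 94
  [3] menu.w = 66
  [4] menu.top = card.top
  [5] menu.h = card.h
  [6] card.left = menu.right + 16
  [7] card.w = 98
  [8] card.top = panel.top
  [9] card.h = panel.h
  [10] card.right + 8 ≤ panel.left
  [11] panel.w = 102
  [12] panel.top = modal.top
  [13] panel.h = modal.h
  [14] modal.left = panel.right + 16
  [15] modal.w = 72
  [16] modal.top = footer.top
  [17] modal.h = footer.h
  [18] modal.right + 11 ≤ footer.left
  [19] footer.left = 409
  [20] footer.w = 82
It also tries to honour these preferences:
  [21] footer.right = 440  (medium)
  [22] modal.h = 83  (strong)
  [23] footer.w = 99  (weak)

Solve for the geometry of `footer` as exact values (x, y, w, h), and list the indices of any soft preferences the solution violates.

1. footer.y = 14  [modal.top = footer.top]
2. footer.h = 94  [modal.h = footer.h]
3. footer.x = 409  [footer.left = 409]
4. footer.w = 82  [footer.w = 82]

footer = (x=409, y=14, w=82, h=94)
violated soft preferences: 21, 22, 23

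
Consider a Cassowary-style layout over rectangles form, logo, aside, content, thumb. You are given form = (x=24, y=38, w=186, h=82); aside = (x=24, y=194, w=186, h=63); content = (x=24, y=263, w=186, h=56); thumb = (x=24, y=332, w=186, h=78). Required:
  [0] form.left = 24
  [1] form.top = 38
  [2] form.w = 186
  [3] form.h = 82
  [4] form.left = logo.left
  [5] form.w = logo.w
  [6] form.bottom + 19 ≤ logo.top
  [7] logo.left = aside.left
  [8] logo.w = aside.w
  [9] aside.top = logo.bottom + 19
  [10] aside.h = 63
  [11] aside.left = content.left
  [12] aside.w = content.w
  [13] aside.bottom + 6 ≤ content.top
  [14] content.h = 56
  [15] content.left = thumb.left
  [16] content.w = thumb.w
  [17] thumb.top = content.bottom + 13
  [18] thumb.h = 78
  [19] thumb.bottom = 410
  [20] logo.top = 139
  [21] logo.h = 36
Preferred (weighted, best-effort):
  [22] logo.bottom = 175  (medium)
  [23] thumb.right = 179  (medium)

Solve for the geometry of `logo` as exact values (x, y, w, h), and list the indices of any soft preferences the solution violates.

logo = (x=24, y=139, w=186, h=36)
violated soft preferences: 23

1. logo.x = 24  [form.left = logo.left]
2. logo.w = 186  [form.w = logo.w]
3. logo.y = 139  [logo.top = 139]
4. logo.h = 36  [logo.h = 36]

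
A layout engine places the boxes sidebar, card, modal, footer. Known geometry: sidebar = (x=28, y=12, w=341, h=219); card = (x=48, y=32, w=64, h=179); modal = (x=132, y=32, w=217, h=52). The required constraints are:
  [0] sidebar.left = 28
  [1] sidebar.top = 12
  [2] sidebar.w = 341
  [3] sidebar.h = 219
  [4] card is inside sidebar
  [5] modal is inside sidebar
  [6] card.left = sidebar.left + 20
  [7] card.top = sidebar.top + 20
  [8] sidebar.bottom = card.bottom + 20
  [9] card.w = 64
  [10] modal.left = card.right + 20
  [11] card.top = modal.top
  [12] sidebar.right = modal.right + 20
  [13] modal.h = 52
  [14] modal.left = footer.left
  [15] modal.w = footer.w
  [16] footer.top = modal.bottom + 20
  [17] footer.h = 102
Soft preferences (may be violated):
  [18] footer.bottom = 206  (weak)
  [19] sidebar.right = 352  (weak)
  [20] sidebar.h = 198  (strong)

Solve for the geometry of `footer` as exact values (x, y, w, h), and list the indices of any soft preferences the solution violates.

footer = (x=132, y=104, w=217, h=102)
violated soft preferences: 19, 20

1. footer.x = 132  [modal.left = footer.left]
2. footer.w = 217  [modal.w = footer.w]
3. footer.y = 104  [footer.top = modal.bottom + 20]
4. footer.h = 102  [footer.h = 102]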